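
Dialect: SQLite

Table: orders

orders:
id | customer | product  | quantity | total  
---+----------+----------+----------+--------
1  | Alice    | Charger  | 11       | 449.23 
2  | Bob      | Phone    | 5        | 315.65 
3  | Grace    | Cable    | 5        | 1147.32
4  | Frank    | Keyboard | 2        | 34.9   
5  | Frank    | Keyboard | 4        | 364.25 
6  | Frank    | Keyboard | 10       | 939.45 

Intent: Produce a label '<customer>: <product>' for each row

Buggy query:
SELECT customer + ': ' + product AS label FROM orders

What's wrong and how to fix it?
Bug: '+' is numeric addition; on text columns SQLite converts them to 0 instead of concatenating

Fix: Replace + with || to concatenate text

Corrected query:
SELECT customer || ': ' || product AS label FROM orders

Result:
label          
---------------
Alice: Charger 
Bob: Phone     
Grace: Cable   
Frank: Keyboard
Frank: Keyboard
Frank: Keyboard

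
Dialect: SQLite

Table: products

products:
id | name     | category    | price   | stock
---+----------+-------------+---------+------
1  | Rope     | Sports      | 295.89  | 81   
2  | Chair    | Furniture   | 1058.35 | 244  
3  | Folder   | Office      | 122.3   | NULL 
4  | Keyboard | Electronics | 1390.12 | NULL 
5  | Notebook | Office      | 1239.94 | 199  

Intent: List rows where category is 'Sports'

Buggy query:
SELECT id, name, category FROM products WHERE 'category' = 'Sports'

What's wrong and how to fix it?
Bug: 'category' in single quotes is a string literal, not the column; the comparison is literal-vs-literal and never true

Fix: Remove the quotes around the column name (or use double quotes for an identifier)

Corrected query:
SELECT id, name, category FROM products WHERE category = 'Sports'

Result:
id | name | category
---+------+---------
1  | Rope | Sports  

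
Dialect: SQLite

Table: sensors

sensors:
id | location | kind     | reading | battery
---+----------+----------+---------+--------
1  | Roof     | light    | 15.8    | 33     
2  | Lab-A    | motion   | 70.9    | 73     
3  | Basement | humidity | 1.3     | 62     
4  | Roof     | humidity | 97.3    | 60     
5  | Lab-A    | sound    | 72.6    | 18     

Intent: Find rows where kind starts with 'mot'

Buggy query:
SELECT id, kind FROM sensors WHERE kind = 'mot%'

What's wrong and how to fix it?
Bug: Wildcards only work with LIKE; '=' treats '%' as a literal character

Fix: Use LIKE for wildcard pattern matching

Corrected query:
SELECT id, kind FROM sensors WHERE kind LIKE 'mot%'

Result:
id | kind  
---+-------
2  | motion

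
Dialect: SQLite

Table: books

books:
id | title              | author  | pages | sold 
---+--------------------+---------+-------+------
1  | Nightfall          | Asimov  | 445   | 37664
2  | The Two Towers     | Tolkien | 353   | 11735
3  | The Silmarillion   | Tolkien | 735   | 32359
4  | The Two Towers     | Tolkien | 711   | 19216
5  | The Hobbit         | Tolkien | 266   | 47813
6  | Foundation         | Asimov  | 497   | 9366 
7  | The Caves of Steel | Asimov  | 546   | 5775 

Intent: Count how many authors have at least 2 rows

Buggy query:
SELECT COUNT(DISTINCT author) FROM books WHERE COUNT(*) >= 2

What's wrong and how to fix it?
Bug: WHERE filters individual rows, not groups, so a group-level COUNT is invalid there

Fix: Use a subquery that GROUPs and filters with HAVING, then count its rows

Corrected query:
SELECT COUNT(*) FROM (SELECT author FROM books GROUP BY author HAVING COUNT(*) >= 2)

Result:
COUNT(*)
--------
2       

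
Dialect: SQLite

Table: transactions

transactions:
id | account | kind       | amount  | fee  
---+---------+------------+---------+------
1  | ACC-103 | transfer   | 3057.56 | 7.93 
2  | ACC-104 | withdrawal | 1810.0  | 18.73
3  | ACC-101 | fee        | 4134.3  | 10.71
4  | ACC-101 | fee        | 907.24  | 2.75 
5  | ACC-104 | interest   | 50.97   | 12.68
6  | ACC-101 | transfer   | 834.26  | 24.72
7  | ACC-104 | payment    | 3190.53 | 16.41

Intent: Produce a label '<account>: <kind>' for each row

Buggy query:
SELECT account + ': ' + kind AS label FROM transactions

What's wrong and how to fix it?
Bug: '+' is numeric addition; on text columns SQLite converts them to 0 instead of concatenating

Fix: Replace + with || to concatenate text

Corrected query:
SELECT account || ': ' || kind AS label FROM transactions

Result:
label              
-------------------
ACC-103: transfer  
ACC-104: withdrawal
ACC-101: fee       
ACC-101: fee       
ACC-104: interest  
ACC-101: transfer  
ACC-104: payment   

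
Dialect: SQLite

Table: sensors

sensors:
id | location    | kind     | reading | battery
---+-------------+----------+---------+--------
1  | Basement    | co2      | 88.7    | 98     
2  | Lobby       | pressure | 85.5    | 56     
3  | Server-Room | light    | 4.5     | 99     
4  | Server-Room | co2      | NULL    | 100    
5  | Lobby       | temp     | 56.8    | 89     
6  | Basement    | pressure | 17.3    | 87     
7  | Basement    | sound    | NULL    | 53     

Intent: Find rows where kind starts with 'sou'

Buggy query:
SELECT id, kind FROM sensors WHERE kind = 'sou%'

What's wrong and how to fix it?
Bug: Wildcards only work with LIKE; '=' treats '%' as a literal character

Fix: Use LIKE for wildcard pattern matching

Corrected query:
SELECT id, kind FROM sensors WHERE kind LIKE 'sou%'

Result:
id | kind 
---+------
7  | sound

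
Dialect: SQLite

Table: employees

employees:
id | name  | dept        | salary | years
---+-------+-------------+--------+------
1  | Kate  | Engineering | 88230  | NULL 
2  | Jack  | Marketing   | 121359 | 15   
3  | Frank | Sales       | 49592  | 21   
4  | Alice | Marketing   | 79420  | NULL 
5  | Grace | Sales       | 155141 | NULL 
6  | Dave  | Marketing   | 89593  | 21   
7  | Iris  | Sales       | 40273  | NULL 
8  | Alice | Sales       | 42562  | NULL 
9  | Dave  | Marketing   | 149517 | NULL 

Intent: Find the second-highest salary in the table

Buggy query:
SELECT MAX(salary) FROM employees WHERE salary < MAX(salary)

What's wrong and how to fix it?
Bug: MAX(salary) on the right of the comparison is an aggregate-in-WHERE error

Fix: Compute the overall MAX in a subquery, then take MAX of rows below it

Corrected query:
SELECT MAX(salary) FROM employees WHERE salary < (SELECT MAX(salary) FROM employees)

Result:
MAX(salary)
-----------
149517     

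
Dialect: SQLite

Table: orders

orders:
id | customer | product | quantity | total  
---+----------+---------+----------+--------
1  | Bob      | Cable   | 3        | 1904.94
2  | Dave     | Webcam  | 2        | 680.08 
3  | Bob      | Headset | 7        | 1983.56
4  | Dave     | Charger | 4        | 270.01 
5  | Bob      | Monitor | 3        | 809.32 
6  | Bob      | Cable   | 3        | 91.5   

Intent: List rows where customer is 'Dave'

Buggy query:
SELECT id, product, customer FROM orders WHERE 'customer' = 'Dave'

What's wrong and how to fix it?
Bug: Single quotes denote string literals in SQL; the column name is being compared as a constant string

Fix: Reference the column as customer without single quotes

Corrected query:
SELECT id, product, customer FROM orders WHERE customer = 'Dave'

Result:
id | product | customer
---+---------+---------
2  | Webcam  | Dave    
4  | Charger | Dave    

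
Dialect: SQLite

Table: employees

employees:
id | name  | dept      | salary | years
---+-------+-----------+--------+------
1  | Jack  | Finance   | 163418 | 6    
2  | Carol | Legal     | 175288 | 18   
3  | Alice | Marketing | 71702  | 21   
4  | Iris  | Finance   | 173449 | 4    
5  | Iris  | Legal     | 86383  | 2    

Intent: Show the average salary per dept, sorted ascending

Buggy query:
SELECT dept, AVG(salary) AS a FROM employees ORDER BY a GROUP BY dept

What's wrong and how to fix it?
Bug: GROUP BY must precede ORDER BY

Fix: Reorder: SELECT … FROM … GROUP BY … ORDER BY …

Corrected query:
SELECT dept, AVG(salary) AS a FROM employees GROUP BY dept ORDER BY a

Result:
dept      | a       
----------+---------
Marketing | 71702   
Legal     | 130835.5
Finance   | 168433.5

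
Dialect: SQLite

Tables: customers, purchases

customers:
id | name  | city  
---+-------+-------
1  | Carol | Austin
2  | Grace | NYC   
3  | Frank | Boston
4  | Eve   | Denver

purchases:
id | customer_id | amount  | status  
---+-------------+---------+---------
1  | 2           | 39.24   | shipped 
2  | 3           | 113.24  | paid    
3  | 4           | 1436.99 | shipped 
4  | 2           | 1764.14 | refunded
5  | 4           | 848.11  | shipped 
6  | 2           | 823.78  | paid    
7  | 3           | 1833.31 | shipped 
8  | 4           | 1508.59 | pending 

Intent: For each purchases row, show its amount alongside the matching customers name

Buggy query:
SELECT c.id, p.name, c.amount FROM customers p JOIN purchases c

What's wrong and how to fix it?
Bug: JOIN with no ON clause produces a cartesian product; every purchases row pairs with every customers row

Fix: Specify the join condition linking the foreign key to the parent id

Corrected query:
SELECT c.id, p.name, c.amount FROM customers p JOIN purchases c ON c.customer_id = p.id

Result:
id | name  | amount 
---+-------+--------
1  | Grace | 39.24  
2  | Frank | 113.24 
3  | Eve   | 1436.99
4  | Grace | 1764.14
5  | Eve   | 848.11 
6  | Grace | 823.78 
7  | Frank | 1833.31
8  | Eve   | 1508.59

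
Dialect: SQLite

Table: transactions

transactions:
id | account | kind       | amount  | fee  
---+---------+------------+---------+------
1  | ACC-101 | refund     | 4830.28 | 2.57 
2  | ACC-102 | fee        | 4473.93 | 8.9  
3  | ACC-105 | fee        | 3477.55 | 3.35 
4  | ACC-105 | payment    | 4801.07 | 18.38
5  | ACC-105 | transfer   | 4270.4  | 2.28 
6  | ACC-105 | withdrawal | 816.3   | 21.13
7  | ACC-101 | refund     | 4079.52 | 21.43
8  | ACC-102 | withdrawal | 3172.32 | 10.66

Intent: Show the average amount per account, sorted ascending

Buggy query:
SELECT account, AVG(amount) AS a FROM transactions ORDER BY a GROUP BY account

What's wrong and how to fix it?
Bug: ORDER BY appears before GROUP BY; SQL clause order requires GROUP BY first

Fix: Move ORDER BY to the end, after GROUP BY

Corrected query:
SELECT account, AVG(amount) AS a FROM transactions GROUP BY account ORDER BY a

Result:
account | a       
--------+---------
ACC-105 | 3341.33 
ACC-102 | 3823.125
ACC-101 | 4454.9  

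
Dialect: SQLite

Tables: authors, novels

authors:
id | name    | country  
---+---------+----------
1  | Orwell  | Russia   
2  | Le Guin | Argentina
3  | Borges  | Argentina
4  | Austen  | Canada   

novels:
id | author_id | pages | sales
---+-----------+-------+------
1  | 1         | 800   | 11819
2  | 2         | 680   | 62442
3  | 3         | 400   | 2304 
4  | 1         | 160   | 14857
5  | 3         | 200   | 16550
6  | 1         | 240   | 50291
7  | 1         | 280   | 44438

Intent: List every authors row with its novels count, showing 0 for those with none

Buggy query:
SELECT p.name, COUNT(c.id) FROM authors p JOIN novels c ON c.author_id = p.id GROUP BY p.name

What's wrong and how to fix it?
Bug: INNER JOIN drops authors rows that have no matching novels rows

Fix: Use LEFT JOIN so parents without children still appear (COUNT(c.id) gives 0)

Corrected query:
SELECT p.name, COUNT(c.id) FROM authors p LEFT JOIN novels c ON c.author_id = p.id GROUP BY p.name

Result:
name    | COUNT(c.id)
--------+------------
Austen  | 0          
Borges  | 2          
Le Guin | 1          
Orwell  | 4          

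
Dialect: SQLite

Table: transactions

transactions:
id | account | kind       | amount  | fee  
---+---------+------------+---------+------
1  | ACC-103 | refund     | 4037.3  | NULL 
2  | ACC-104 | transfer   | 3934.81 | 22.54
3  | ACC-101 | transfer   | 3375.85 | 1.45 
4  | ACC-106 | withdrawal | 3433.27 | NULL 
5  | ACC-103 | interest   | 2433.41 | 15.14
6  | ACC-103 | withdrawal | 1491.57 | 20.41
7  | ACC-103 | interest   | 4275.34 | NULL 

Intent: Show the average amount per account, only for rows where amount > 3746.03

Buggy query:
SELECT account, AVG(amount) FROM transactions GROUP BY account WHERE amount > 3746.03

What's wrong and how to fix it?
Bug: Row-level WHERE must come before GROUP BY in the clause order

Fix: Move the WHERE clause before GROUP BY

Corrected query:
SELECT account, AVG(amount) FROM transactions WHERE amount > 3746.03 GROUP BY account

Result:
account | AVG(amount)
--------+------------
ACC-103 | 4156.32    
ACC-104 | 3934.81    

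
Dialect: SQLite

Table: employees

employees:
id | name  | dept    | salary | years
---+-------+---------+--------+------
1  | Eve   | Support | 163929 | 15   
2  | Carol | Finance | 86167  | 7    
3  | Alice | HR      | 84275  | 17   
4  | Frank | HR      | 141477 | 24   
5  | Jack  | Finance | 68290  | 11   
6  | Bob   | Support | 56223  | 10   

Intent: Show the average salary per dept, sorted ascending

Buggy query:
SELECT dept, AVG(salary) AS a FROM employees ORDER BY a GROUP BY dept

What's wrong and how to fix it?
Bug: ORDER BY appears before GROUP BY; SQL clause order requires GROUP BY first

Fix: Reorder: SELECT … FROM … GROUP BY … ORDER BY …

Corrected query:
SELECT dept, AVG(salary) AS a FROM employees GROUP BY dept ORDER BY a

Result:
dept    | a      
--------+--------
Finance | 77228.5
Support | 110076 
HR      | 112876 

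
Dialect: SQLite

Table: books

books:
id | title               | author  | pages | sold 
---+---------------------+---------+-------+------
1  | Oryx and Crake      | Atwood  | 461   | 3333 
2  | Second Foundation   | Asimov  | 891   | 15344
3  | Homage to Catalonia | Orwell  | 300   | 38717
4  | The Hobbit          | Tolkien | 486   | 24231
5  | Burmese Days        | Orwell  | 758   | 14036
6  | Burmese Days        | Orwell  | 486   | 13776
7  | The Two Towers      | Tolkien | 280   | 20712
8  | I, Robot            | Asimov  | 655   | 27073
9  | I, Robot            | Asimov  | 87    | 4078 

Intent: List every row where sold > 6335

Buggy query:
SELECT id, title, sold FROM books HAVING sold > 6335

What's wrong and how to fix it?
Bug: This is a non-aggregate query (no GROUP BY, no aggregates), so in SQLite the HAVING clause is invalid here; a row-level condition belongs in WHERE

Fix: Replace HAVING with WHERE since the condition applies to individual rows

Corrected query:
SELECT id, title, sold FROM books WHERE sold > 6335

Result:
id | title               | sold 
---+---------------------+------
2  | Second Foundation   | 15344
3  | Homage to Catalonia | 38717
4  | The Hobbit          | 24231
5  | Burmese Days        | 14036
6  | Burmese Days        | 13776
7  | The Two Towers      | 20712
8  | I, Robot            | 27073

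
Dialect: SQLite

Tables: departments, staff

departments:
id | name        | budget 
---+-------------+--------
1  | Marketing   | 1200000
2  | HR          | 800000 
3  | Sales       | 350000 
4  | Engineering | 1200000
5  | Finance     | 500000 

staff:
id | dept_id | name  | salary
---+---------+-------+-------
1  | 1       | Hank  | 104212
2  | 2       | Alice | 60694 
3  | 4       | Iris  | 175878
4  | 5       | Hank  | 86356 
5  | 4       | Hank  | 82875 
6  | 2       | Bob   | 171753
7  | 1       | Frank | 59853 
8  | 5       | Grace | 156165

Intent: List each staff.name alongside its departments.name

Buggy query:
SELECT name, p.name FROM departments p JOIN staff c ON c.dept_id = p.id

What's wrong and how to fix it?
Bug: 'name' exists in both joined tables, so the database can't tell which one is meant

Fix: Qualify the column with its table alias (c.name)

Corrected query:
SELECT c.name, p.name FROM departments p JOIN staff c ON c.dept_id = p.id

Result:
name  | name       
------+------------
Hank  | Marketing  
Alice | HR         
Iris  | Engineering
Hank  | Finance    
Hank  | Engineering
Bob   | HR         
Frank | Marketing  
Grace | Finance    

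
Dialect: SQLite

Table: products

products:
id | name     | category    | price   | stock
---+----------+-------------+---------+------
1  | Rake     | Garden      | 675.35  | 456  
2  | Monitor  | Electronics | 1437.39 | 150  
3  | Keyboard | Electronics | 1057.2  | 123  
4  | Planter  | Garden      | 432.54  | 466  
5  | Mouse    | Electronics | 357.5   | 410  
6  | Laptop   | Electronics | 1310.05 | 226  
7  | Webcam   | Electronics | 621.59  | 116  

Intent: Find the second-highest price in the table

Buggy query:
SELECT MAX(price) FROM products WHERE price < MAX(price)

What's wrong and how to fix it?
Bug: MAX(price) on the right of the comparison is an aggregate-in-WHERE error

Fix: Put the inner MAX in a scalar subquery

Corrected query:
SELECT MAX(price) FROM products WHERE price < (SELECT MAX(price) FROM products)

Result:
MAX(price)
----------
1310.05   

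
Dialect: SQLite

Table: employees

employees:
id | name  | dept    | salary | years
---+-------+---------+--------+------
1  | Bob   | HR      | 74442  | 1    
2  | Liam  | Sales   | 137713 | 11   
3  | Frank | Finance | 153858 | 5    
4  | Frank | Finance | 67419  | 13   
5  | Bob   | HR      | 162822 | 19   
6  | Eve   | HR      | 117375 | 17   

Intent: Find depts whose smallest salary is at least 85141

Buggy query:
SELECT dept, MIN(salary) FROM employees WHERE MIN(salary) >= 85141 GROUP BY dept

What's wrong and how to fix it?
Bug: Aggregates like MIN are computed per group after WHERE runs

Fix: Use HAVING for the per-group MIN condition

Corrected query:
SELECT dept, MIN(salary) FROM employees GROUP BY dept HAVING MIN(salary) >= 85141

Result:
dept  | MIN(salary)
------+------------
Sales | 137713     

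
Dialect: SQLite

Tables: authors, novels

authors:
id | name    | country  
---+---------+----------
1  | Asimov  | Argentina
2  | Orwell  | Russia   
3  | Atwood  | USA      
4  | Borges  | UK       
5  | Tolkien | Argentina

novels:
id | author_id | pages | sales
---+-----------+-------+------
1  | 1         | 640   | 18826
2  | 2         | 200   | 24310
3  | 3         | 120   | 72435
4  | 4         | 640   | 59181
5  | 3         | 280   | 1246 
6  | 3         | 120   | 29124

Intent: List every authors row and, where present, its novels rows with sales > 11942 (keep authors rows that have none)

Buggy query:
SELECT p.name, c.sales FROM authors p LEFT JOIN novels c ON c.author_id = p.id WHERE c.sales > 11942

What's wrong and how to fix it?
Bug: A WHERE condition on the right-hand table after LEFT JOIN drops unmatched parents

Fix: Put 'c.sales > 11942' in the JOIN's ON clause instead of WHERE

Corrected query:
SELECT p.name, c.sales FROM authors p LEFT JOIN novels c ON c.author_id = p.id AND c.sales > 11942

Result:
name    | sales
--------+------
Asimov  | 18826
Orwell  | 24310
Atwood  | 29124
Atwood  | 72435
Borges  | 59181
Tolkien | NULL 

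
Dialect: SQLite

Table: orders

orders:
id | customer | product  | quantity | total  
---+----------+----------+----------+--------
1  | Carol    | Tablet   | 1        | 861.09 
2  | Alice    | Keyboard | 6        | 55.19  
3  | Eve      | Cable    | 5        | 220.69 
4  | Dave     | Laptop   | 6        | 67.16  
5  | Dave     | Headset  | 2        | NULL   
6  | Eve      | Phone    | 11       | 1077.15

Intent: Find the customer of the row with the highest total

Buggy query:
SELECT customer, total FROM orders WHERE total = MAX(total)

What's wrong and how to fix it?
Bug: MAX(total) is an aggregate and cannot be used directly in WHERE

Fix: Wrap MAX in a scalar subquery so WHERE compares against a single value

Corrected query:
SELECT customer, total FROM orders WHERE total = (SELECT MAX(total) FROM orders)

Result:
customer | total  
---------+--------
Eve      | 1077.15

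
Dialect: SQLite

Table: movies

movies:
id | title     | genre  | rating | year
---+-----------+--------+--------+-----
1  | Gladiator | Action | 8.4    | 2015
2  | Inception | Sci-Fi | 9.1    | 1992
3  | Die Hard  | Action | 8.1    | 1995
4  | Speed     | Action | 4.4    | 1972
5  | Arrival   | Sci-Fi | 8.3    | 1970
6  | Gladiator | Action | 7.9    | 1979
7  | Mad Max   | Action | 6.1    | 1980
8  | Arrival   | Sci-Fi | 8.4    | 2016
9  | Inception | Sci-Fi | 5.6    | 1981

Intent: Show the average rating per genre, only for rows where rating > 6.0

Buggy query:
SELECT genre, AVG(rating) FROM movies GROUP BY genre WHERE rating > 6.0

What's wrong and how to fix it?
Bug: WHERE cannot follow GROUP BY

Fix: Place WHERE between FROM and GROUP BY

Corrected query:
SELECT genre, AVG(rating) FROM movies WHERE rating > 6.0 GROUP BY genre

Result:
genre  | AVG(rating)
-------+------------
Action | 7.625      
Sci-Fi | 8.6        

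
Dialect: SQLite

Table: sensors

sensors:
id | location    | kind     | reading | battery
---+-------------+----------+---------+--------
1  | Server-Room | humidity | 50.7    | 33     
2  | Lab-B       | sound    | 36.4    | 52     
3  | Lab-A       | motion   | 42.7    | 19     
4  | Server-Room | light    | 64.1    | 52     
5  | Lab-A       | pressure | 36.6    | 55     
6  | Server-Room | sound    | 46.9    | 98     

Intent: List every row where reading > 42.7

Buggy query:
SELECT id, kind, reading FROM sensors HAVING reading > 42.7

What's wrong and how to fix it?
Bug: This is a non-aggregate query (no GROUP BY, no aggregates), so in SQLite the HAVING clause is invalid here; a row-level condition belongs in WHERE

Fix: Use WHERE for row-level filtering

Corrected query:
SELECT id, kind, reading FROM sensors WHERE reading > 42.7

Result:
id | kind     | reading
---+----------+--------
1  | humidity | 50.7   
4  | light    | 64.1   
6  | sound    | 46.9   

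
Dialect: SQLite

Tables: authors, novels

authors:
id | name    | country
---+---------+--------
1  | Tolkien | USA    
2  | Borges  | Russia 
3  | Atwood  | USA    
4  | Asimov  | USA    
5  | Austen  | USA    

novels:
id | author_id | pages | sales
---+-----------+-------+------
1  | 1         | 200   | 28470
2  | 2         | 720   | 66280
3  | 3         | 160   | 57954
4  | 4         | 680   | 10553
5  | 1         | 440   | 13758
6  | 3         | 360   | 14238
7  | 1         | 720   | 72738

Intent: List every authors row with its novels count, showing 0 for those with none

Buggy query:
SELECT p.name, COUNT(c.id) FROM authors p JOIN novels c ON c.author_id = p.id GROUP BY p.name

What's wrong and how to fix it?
Bug: An inner join excludes parents with zero children

Fix: Use LEFT JOIN so parents without children still appear (COUNT(c.id) gives 0)

Corrected query:
SELECT p.name, COUNT(c.id) FROM authors p LEFT JOIN novels c ON c.author_id = p.id GROUP BY p.name

Result:
name    | COUNT(c.id)
--------+------------
Asimov  | 1          
Atwood  | 2          
Austen  | 0          
Borges  | 1          
Tolkien | 3          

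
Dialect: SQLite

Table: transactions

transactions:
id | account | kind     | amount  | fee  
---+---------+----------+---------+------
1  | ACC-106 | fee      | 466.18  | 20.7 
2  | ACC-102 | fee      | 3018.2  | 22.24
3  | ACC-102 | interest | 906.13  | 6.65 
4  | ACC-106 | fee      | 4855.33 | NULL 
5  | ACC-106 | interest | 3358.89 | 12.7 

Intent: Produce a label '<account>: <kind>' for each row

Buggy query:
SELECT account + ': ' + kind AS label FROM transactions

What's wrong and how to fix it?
Bug: SQLite uses || for string concatenation; + coerces text to numbers (yielding 0)

Fix: Replace + with || to concatenate text

Corrected query:
SELECT account || ': ' || kind AS label FROM transactions

Result:
label            
-----------------
ACC-106: fee     
ACC-102: fee     
ACC-102: interest
ACC-106: fee     
ACC-106: interest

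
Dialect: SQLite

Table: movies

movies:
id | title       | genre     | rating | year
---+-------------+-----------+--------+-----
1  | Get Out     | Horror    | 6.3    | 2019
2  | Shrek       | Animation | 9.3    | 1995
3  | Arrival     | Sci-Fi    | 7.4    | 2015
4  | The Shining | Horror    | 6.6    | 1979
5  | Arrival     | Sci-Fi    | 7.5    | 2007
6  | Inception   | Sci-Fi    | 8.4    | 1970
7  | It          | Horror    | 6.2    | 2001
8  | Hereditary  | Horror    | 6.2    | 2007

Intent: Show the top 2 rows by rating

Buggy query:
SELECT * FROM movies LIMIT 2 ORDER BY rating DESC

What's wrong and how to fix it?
Bug: ORDER BY cannot follow LIMIT; LIMIT is the final clause

Fix: Swap the clauses: ORDER BY first, then LIMIT

Corrected query:
SELECT * FROM movies ORDER BY rating DESC LIMIT 2

Result:
id | title     | genre     | rating | year
---+-----------+-----------+--------+-----
2  | Shrek     | Animation | 9.3    | 1995
6  | Inception | Sci-Fi    | 8.4    | 1970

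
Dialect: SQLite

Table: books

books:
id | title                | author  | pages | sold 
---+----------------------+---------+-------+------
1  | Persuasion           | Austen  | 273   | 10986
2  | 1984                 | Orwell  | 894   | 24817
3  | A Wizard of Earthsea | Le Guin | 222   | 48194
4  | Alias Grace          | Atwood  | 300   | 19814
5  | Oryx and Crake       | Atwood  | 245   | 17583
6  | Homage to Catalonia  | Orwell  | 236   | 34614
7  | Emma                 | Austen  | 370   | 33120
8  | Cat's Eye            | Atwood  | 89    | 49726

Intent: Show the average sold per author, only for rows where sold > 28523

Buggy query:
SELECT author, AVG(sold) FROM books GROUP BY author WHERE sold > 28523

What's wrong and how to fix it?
Bug: Row-level WHERE must come before GROUP BY in the clause order

Fix: Place WHERE between FROM and GROUP BY

Corrected query:
SELECT author, AVG(sold) FROM books WHERE sold > 28523 GROUP BY author

Result:
author  | AVG(sold)
--------+----------
Atwood  | 49726    
Austen  | 33120    
Le Guin | 48194    
Orwell  | 34614    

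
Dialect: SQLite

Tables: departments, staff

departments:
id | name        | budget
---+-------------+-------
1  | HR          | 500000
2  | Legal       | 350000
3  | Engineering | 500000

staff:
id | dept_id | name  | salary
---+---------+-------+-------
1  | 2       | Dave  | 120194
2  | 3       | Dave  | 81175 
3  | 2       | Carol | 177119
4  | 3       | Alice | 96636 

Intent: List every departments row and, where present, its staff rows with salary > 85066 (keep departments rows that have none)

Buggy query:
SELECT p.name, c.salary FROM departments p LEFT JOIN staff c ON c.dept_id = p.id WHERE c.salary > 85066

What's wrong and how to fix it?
Bug: A WHERE condition on the right-hand table after LEFT JOIN drops unmatched parents

Fix: Put 'c.salary > 85066' in the JOIN's ON clause instead of WHERE

Corrected query:
SELECT p.name, c.salary FROM departments p LEFT JOIN staff c ON c.dept_id = p.id AND c.salary > 85066

Result:
name        | salary
------------+-------
HR          | NULL  
Legal       | 120194
Legal       | 177119
Engineering | 96636 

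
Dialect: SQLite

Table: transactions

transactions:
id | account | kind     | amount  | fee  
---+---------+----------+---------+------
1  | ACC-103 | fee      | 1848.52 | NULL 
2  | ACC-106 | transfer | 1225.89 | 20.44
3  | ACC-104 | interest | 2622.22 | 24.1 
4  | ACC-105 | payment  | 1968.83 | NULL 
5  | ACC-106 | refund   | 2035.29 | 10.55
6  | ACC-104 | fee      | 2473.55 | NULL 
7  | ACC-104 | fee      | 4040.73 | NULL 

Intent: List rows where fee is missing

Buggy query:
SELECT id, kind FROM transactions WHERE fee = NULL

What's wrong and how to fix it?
Bug: Comparing to NULL with '=' never matches; NULL = NULL is unknown, not true

Fix: Replace '= NULL' with 'IS NULL'

Corrected query:
SELECT id, kind FROM transactions WHERE fee IS NULL

Result:
id | kind   
---+--------
1  | fee    
4  | payment
6  | fee    
7  | fee    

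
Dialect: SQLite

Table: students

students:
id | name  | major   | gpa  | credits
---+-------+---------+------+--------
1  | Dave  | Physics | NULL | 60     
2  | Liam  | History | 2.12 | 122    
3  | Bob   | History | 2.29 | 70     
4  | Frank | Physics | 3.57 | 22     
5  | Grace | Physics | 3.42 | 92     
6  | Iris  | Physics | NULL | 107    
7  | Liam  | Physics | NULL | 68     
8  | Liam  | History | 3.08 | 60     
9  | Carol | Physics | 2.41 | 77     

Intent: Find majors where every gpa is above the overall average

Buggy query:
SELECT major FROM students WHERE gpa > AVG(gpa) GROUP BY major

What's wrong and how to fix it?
Bug: WHERE evaluates per row before aggregation, so AVG() is unavailable

Fix: Compute the overall average in a scalar subquery and compare each group's MIN against it in HAVING

Corrected query:
SELECT major FROM students GROUP BY major HAVING MIN(gpa) > (SELECT AVG(gpa) FROM students)

Result:
(no rows)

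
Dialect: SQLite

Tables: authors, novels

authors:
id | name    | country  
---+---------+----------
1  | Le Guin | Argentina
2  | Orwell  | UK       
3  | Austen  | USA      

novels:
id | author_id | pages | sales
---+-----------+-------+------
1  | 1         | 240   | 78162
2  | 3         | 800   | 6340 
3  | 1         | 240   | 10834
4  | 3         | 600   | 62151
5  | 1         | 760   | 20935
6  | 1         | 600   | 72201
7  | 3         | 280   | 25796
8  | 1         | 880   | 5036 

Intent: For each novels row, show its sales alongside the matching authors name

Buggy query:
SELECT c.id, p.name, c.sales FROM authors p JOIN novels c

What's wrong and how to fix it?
Bug: JOIN with no ON clause produces a cartesian product; every novels row pairs with every authors row

Fix: Add ON c.author_id = p.id to the JOIN

Corrected query:
SELECT c.id, p.name, c.sales FROM authors p JOIN novels c ON c.author_id = p.id

Result:
id | name    | sales
---+---------+------
1  | Le Guin | 78162
2  | Austen  | 6340 
3  | Le Guin | 10834
4  | Austen  | 62151
5  | Le Guin | 20935
6  | Le Guin | 72201
7  | Austen  | 25796
8  | Le Guin | 5036 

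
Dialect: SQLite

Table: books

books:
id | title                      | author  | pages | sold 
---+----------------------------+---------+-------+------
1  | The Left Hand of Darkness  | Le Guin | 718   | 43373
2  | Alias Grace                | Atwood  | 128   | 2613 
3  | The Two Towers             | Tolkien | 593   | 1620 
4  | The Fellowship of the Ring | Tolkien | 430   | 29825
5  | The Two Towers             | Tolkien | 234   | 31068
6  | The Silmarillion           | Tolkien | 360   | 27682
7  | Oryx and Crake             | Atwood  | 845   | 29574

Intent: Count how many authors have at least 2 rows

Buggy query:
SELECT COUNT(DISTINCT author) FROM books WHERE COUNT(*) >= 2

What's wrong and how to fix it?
Bug: COUNT(*) cannot appear in WHERE; the per-group count doesn't exist yet

Fix: Use a subquery that GROUPs and filters with HAVING, then count its rows

Corrected query:
SELECT COUNT(*) FROM (SELECT author FROM books GROUP BY author HAVING COUNT(*) >= 2)

Result:
COUNT(*)
--------
2       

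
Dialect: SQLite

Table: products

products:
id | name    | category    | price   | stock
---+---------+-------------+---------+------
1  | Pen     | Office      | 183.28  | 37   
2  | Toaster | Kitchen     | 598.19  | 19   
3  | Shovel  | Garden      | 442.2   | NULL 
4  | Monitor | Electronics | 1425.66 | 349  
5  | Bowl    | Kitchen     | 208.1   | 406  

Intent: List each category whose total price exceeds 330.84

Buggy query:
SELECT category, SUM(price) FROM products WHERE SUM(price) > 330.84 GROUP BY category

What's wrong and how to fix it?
Bug: WHERE runs before GROUP BY, so aggregates aren't available there

Fix: Use HAVING (which filters groups after aggregation) instead of WHERE

Corrected query:
SELECT category, SUM(price) FROM products GROUP BY category HAVING SUM(price) > 330.84

Result:
category    | SUM(price)
------------+-----------
Electronics | 1425.66   
Garden      | 442.2     
Kitchen     | 806.29    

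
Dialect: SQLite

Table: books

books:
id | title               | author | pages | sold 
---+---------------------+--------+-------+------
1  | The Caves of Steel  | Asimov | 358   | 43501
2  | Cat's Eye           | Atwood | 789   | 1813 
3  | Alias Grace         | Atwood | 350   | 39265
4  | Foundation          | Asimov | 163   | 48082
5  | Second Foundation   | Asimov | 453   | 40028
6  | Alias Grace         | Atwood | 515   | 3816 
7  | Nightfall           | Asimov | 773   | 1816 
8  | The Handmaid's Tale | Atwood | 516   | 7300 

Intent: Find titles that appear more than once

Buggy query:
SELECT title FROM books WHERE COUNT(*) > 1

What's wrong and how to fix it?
Bug: COUNT(*) is an aggregate and cannot be used in WHERE

Fix: GROUP BY title, then filter groups with HAVING COUNT(*) > 1

Corrected query:
SELECT title FROM books GROUP BY title HAVING COUNT(*) > 1

Result:
title      
-----------
Alias Grace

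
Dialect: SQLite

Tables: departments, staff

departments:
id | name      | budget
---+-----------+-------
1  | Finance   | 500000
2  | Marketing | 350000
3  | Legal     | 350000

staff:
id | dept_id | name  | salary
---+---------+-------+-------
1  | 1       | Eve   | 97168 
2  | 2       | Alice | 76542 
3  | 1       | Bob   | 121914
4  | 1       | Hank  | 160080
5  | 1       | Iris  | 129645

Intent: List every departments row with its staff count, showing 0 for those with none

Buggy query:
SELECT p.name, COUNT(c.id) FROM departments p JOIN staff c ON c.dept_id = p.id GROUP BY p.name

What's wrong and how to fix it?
Bug: An inner join excludes parents with zero children

Fix: Use LEFT JOIN so parents without children still appear (COUNT(c.id) gives 0)

Corrected query:
SELECT p.name, COUNT(c.id) FROM departments p LEFT JOIN staff c ON c.dept_id = p.id GROUP BY p.name

Result:
name      | COUNT(c.id)
----------+------------
Finance   | 4          
Legal     | 0          
Marketing | 1          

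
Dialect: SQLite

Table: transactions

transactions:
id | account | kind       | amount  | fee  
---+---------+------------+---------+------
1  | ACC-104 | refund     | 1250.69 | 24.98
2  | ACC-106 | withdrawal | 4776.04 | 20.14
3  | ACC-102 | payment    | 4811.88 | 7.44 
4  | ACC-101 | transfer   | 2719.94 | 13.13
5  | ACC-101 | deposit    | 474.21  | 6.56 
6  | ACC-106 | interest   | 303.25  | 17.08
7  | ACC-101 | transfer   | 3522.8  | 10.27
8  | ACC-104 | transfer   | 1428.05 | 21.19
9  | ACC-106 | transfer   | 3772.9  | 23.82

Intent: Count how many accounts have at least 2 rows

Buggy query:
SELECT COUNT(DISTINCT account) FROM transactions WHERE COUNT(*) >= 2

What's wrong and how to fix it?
Bug: COUNT(*) cannot appear in WHERE; the per-group count doesn't exist yet

Fix: Use a subquery that GROUPs and filters with HAVING, then count its rows

Corrected query:
SELECT COUNT(*) FROM (SELECT account FROM transactions GROUP BY account HAVING COUNT(*) >= 2)

Result:
COUNT(*)
--------
3       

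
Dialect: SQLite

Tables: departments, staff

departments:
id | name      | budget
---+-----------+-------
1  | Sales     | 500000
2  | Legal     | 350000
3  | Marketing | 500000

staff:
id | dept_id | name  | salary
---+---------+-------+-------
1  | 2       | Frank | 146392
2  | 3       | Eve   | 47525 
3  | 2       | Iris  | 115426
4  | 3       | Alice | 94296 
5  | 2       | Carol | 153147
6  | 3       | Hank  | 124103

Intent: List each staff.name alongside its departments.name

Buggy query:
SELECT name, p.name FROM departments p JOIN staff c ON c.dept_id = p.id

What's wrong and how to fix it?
Bug: Both tables have a 'name' column; the unqualified reference is ambiguous

Fix: Qualify the column with its table alias (c.name)

Corrected query:
SELECT c.name, p.name FROM departments p JOIN staff c ON c.dept_id = p.id

Result:
name  | name     
------+----------
Frank | Legal    
Eve   | Marketing
Iris  | Legal    
Alice | Marketing
Carol | Legal    
Hank  | Marketing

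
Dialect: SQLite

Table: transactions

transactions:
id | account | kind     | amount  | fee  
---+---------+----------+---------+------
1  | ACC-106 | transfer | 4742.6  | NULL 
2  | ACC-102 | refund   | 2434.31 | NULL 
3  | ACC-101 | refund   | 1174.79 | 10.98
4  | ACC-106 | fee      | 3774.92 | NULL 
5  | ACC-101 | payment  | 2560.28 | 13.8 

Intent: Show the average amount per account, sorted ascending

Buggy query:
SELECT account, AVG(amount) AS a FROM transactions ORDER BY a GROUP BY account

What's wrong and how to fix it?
Bug: GROUP BY must precede ORDER BY

Fix: Move ORDER BY to the end, after GROUP BY

Corrected query:
SELECT account, AVG(amount) AS a FROM transactions GROUP BY account ORDER BY a

Result:
account | a       
--------+---------
ACC-101 | 1867.535
ACC-102 | 2434.31 
ACC-106 | 4258.76 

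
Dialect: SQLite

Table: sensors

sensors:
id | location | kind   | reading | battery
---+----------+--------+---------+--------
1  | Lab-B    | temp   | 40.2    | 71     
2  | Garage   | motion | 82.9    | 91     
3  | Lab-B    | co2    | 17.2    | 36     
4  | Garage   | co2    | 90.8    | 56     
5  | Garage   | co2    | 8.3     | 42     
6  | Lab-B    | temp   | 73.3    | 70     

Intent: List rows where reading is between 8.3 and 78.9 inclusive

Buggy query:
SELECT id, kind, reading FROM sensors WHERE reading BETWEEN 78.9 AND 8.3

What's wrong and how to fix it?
Bug: The bounds are reversed; BETWEEN a AND b requires a <= b to match anything

Fix: Write BETWEEN 8.3 AND 78.9

Corrected query:
SELECT id, kind, reading FROM sensors WHERE reading BETWEEN 8.3 AND 78.9

Result:
id | kind | reading
---+------+--------
1  | temp | 40.2   
3  | co2  | 17.2   
5  | co2  | 8.3    
6  | temp | 73.3   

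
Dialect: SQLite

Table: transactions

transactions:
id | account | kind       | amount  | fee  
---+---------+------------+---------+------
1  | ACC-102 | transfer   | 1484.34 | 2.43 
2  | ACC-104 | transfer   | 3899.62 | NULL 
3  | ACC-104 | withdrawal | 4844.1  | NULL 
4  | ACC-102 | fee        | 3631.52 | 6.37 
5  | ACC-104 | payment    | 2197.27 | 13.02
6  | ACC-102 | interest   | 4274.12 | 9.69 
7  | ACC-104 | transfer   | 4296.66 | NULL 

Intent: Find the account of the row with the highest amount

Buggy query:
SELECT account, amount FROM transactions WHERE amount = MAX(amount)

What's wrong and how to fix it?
Bug: WHERE is evaluated per row; an aggregate over the whole table isn't defined there

Fix: Wrap MAX in a scalar subquery so WHERE compares against a single value

Corrected query:
SELECT account, amount FROM transactions WHERE amount = (SELECT MAX(amount) FROM transactions)

Result:
account | amount
--------+-------
ACC-104 | 4844.1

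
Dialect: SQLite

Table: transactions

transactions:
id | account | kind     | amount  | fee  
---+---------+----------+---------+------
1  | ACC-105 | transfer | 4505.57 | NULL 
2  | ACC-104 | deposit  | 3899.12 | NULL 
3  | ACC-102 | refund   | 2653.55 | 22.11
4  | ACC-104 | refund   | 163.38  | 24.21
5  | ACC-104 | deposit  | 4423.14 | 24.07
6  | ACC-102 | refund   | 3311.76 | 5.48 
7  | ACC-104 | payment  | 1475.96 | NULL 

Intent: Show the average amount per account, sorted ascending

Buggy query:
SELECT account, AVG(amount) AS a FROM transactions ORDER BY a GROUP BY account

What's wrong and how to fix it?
Bug: GROUP BY must precede ORDER BY

Fix: Reorder: SELECT … FROM … GROUP BY … ORDER BY …

Corrected query:
SELECT account, AVG(amount) AS a FROM transactions GROUP BY account ORDER BY a

Result:
account | a       
--------+---------
ACC-104 | 2490.4  
ACC-102 | 2982.655
ACC-105 | 4505.57 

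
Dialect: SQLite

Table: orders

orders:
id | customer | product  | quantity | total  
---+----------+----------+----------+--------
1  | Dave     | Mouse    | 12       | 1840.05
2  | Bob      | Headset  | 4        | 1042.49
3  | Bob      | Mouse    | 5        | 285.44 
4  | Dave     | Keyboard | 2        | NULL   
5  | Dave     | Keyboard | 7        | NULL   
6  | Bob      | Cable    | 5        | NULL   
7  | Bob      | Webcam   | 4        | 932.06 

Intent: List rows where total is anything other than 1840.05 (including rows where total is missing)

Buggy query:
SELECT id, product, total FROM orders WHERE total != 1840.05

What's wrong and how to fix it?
Bug: Inequality against NULL is unknown, not true; rows with NULL are dropped

Fix: Add an explicit OR total IS NULL to include the missing-value rows

Corrected query:
SELECT id, product, total FROM orders WHERE total != 1840.05 OR total IS NULL

Result:
id | product  | total  
---+----------+--------
2  | Headset  | 1042.49
3  | Mouse    | 285.44 
4  | Keyboard | NULL   
5  | Keyboard | NULL   
6  | Cable    | NULL   
7  | Webcam   | 932.06 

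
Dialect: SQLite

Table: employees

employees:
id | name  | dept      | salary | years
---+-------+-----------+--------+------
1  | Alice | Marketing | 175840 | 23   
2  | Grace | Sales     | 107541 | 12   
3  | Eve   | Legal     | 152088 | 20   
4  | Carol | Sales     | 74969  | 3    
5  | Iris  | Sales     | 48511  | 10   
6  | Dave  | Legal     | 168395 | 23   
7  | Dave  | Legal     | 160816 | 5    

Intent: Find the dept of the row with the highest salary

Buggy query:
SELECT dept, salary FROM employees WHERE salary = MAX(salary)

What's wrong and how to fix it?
Bug: WHERE is evaluated per row; an aggregate over the whole table isn't defined there

Fix: Wrap MAX in a scalar subquery so WHERE compares against a single value

Corrected query:
SELECT dept, salary FROM employees WHERE salary = (SELECT MAX(salary) FROM employees)

Result:
dept      | salary
----------+-------
Marketing | 175840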